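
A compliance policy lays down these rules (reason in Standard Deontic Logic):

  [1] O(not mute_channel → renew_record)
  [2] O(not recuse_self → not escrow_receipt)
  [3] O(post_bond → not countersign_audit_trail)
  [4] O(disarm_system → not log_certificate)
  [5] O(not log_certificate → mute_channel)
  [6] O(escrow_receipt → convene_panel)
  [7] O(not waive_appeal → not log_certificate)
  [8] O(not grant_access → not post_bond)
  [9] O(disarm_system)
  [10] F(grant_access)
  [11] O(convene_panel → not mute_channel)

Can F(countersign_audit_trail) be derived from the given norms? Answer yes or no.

No

Premise 3 is O(post_bond → not countersign_audit_trail), but O(post_bond) is not derivable from the premises, so it does not yield O(not countersign_audit_trail).
No other premise forces O(not countersign_audit_trail). An ideal world satisfying every premise can still have countersign_audit_trail true, so F(countersign_audit_trail) is not derivable.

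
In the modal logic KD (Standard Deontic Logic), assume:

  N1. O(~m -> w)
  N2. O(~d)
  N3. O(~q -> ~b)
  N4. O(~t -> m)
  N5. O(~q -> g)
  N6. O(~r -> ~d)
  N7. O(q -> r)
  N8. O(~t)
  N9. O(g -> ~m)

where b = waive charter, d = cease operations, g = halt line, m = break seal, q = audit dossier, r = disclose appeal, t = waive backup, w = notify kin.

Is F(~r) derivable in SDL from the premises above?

Premise 8 states O(~t) outright.
From O(~t) and premise 4, O(~t -> m), we obtain O(m).
Premise 9, O(g -> ~m), contraposes to O(m -> ~g); with O(m) we get O(~g).
Premise 5 is O(~q -> g); contrapositively O(~g -> q). Since O(~g) holds, K gives O(q).
Premise 7 is O(q -> r); since O(q), deontic closure gives O(r).
Premises 1, 2, 3, 6 do not contribute to this derivation.
So O(r) holds, i.e. F(~r). The claim follows.

Yes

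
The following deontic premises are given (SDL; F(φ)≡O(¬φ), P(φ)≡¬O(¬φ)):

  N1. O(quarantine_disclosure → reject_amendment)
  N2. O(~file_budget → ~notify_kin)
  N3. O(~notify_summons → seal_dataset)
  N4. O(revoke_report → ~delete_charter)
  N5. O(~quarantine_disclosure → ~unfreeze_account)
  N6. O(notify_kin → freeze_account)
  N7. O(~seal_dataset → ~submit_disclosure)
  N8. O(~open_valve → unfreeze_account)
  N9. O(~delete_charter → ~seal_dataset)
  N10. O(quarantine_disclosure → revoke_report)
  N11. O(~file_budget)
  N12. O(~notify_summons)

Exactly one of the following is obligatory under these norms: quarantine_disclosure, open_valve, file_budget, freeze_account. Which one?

Premise 12 states O(~notify_summons) outright.
With premise 3, O(~notify_summons → seal_dataset), the K-axiom yields O(seal_dataset).
The contrapositive of premise 9 (O(~delete_charter → ~seal_dataset)) is O(seal_dataset → delete_charter), and O(seal_dataset) is already established, so O(delete_charter).
Premise 4, O(revoke_report → ~delete_charter), contraposes to O(delete_charter → ~revoke_report); with O(delete_charter) we get O(~revoke_report).
The contrapositive of premise 10 (O(quarantine_disclosure → revoke_report)) is O(~revoke_report → ~quarantine_disclosure), and O(~revoke_report) is already established, so O(~quarantine_disclosure).
Premise 5 is O(~quarantine_disclosure → ~unfreeze_account); since O(~quarantine_disclosure), deontic closure gives O(~unfreeze_account).
Premise 8 is O(~open_valve → unfreeze_account); contrapositively O(~unfreeze_account → open_valve). Since O(~unfreeze_account) holds, K gives O(open_valve).
So O(open_valve) holds — open_valve is obligatory. None of the other listed options is made obligatory by any chain of premises.

open_valve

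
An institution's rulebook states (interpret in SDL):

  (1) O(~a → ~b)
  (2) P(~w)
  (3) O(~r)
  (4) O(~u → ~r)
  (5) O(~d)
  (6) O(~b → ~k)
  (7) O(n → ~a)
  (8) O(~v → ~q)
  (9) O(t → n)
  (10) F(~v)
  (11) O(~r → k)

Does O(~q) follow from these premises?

No

Premise 8 is O(~v → ~q), but O(~v) is not derivable from the premises, so it does not yield O(~q).
No other premise forces O(~q). An ideal world satisfying every premise can still have ~q false, so O(~q) is not derivable.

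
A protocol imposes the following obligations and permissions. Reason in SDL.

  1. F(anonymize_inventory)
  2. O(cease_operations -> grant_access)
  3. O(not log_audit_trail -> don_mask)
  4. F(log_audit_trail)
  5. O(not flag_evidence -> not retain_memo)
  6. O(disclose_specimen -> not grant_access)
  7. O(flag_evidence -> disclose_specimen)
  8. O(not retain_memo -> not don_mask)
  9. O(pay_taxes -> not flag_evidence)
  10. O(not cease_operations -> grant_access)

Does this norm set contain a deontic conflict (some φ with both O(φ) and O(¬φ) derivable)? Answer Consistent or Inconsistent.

Premises 10 and 2 cover both cases: O(not cease_operations -> grant_access) and O(cease_operations -> grant_access). Since not cease_operations ∨ cease_operations is a tautology, O(grant_access) follows.
Premise 6 is O(disclose_specimen -> not grant_access); contrapositively O(grant_access -> not disclose_specimen). Since O(grant_access) holds, K gives O(not disclose_specimen).
Premise 7, O(flag_evidence -> disclose_specimen), contraposes to O(not disclose_specimen -> not flag_evidence); with O(not disclose_specimen) we get O(not flag_evidence).
From O(not flag_evidence) and premise 5, O(not flag_evidence -> not retain_memo), we obtain O(not retain_memo).
Premise 8 is O(not retain_memo -> not don_mask); since O(not retain_memo), deontic closure gives O(not don_mask).
Premise 3, O(not log_audit_trail -> don_mask), contraposes to O(not don_mask -> log_audit_trail); with O(not don_mask) we get O(log_audit_trail).
Yet premise 4 is F(log_audit_trail), i.e. O(not log_audit_trail).
We now have both O(log_audit_trail) and O(not log_audit_trail) — log_audit_trail is simultaneously obligatory and forbidden, violating the D-axiom.

Inconsistent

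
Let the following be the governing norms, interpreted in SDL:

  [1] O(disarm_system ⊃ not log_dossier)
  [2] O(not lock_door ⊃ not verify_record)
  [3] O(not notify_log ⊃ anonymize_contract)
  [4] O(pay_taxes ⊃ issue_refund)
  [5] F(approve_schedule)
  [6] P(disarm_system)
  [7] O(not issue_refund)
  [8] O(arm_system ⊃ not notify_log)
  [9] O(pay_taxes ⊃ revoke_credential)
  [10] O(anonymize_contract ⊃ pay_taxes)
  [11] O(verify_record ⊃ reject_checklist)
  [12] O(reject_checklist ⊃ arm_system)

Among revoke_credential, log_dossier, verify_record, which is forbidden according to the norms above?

Premise 7 states O(not issue_refund) outright.
Premise 4, O(pay_taxes ⊃ issue_refund), contraposes to O(not issue_refund ⊃ not pay_taxes); with O(not issue_refund) we get O(not pay_taxes).
Premise 10, O(anonymize_contract ⊃ pay_taxes), contraposes to O(not pay_taxes ⊃ not anonymize_contract); with O(not pay_taxes) we get O(not anonymize_contract).
The contrapositive of premise 3 (O(not notify_log ⊃ anonymize_contract)) is O(not anonymize_contract ⊃ notify_log), and O(not anonymize_contract) is already established, so O(notify_log).
Premise 8 is O(arm_system ⊃ not notify_log); contrapositively O(notify_log ⊃ not arm_system). Since O(notify_log) holds, K gives O(not arm_system).
Premise 12, O(reject_checklist ⊃ arm_system), contraposes to O(not arm_system ⊃ not reject_checklist); with O(not arm_system) we get O(not reject_checklist).
Premise 11 is O(verify_record ⊃ reject_checklist); contrapositively O(not reject_checklist ⊃ not verify_record). Since O(not reject_checklist) holds, K gives O(not verify_record).
So O(not verify_record) holds, i.e. verify_record is forbidden. None of the other listed options is forbidden under the premises.

verify_record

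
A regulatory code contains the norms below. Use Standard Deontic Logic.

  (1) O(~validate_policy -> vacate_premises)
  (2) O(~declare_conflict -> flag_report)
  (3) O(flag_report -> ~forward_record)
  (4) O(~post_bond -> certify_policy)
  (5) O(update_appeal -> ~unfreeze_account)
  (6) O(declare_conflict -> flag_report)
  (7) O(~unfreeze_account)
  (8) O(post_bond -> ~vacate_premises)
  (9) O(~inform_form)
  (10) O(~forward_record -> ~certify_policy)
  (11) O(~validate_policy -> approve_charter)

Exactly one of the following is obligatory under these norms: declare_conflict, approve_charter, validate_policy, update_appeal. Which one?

validate_policy

Premises 6 and 2 are O(declare_conflict -> flag_report) and O(~declare_conflict -> flag_report); every ideal world satisfies declare_conflict or ~declare_conflict, so in either case flag_report holds — hence O(flag_report).
Applying K to premise 3 (O(flag_report -> ~forward_record)) and O(flag_report) yields O(~forward_record).
From O(~forward_record) and premise 10, O(~forward_record -> ~certify_policy), we obtain O(~certify_policy).
The contrapositive of premise 4 (O(~post_bond -> certify_policy)) is O(~certify_policy -> post_bond), and O(~certify_policy) is already established, so O(post_bond).
From O(post_bond) and premise 8, O(post_bond -> ~vacate_premises), we obtain O(~vacate_premises).
Premise 1 is O(~validate_policy -> vacate_premises); contrapositively O(~vacate_premises -> validate_policy). Since O(~vacate_premises) holds, K gives O(validate_policy).
So O(validate_policy) holds — validate_policy is obligatory. None of the other listed options is made obligatory by any chain of premises.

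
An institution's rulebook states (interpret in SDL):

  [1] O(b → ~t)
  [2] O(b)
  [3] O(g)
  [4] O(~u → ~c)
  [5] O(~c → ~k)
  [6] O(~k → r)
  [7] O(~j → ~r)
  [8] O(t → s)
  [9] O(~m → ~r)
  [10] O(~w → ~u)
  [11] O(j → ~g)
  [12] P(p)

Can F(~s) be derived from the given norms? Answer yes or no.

No

Premise 8 is O(t → s), but O(t) is not derivable from the premises, so it does not yield O(s).
No other premise forces O(s). An ideal world satisfying every premise can still have ~s true, so F(~s) is not derivable.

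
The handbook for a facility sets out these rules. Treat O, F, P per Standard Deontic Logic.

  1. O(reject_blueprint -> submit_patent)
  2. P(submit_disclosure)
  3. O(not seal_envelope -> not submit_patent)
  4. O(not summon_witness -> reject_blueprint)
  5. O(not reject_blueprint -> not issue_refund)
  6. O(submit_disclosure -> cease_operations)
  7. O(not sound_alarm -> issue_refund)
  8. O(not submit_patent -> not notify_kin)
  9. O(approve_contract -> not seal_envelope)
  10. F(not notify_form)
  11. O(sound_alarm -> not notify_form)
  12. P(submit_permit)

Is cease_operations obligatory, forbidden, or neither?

Neither

Premise 6 is O(submit_disclosure -> cease_operations), but O(submit_disclosure) is not derivable from the premises (the permission P(submit_disclosure) asserts only not O(not submit_disclosure), not O(submit_disclosure)), so it does not yield O(cease_operations).
No premise or chain of K-axiom applications forces O(cease_operations), and none forces O(not cease_operations). So cease_operations is neither obligatory nor forbidden under these norms.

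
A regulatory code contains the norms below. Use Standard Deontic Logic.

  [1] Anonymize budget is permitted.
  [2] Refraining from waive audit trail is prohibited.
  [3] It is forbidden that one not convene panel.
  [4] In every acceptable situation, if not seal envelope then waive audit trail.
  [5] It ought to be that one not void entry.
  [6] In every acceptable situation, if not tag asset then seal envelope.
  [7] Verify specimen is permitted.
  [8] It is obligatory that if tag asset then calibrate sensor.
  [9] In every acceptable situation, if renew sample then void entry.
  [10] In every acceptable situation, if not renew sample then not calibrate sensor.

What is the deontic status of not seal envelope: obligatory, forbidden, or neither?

Forbidden

From premise 5 we have O(¬void_entry).
The contrapositive of premise 9 (O(renew_sample → void_entry)) is O(¬void_entry → ¬renew_sample), and O(¬void_entry) is already established, so O(¬renew_sample).
Applying K to premise 10 (O(¬renew_sample → ¬calibrate_sensor)) and O(¬renew_sample) yields O(¬calibrate_sensor).
The contrapositive of premise 8 (O(tag_asset → calibrate_sensor)) is O(¬calibrate_sensor → ¬tag_asset), and O(¬calibrate_sensor) is already established, so O(¬tag_asset).
Premise 6 is O(¬tag_asset → seal_envelope); since O(¬tag_asset), deontic closure gives O(seal_envelope).
Premises 1, 2, 3, 4, 7 do not contribute to this derivation.
Thus O(seal_envelope), which is F(¬seal_envelope): ¬seal_envelope is forbidden.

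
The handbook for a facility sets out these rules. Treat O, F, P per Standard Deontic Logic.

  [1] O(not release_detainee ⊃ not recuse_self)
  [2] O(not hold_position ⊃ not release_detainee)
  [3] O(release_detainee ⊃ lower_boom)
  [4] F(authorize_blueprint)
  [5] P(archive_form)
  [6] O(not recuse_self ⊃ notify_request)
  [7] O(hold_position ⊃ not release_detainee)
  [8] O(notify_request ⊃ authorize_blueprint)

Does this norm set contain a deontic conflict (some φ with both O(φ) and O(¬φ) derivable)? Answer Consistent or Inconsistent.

Inconsistent

Premises 2 and 7 cover both cases: O(not hold_position ⊃ not release_detainee) and O(hold_position ⊃ not release_detainee). Since not hold_position ∨ hold_position is a tautology, O(not release_detainee) follows.
Premise 1 is O(not release_detainee ⊃ not recuse_self); since O(not release_detainee), deontic closure gives O(not recuse_self).
With premise 6, O(not recuse_self ⊃ notify_request), the K-axiom yields O(notify_request).
Applying K to premise 8 (O(notify_request ⊃ authorize_blueprint)) and O(notify_request) yields O(authorize_blueprint).
However, F(authorize_blueprint) at premise 4 amounts to O(not authorize_blueprint).
We now have both O(authorize_blueprint) and O(not authorize_blueprint) — authorize_blueprint is simultaneously obligatory and forbidden, violating the D-axiom.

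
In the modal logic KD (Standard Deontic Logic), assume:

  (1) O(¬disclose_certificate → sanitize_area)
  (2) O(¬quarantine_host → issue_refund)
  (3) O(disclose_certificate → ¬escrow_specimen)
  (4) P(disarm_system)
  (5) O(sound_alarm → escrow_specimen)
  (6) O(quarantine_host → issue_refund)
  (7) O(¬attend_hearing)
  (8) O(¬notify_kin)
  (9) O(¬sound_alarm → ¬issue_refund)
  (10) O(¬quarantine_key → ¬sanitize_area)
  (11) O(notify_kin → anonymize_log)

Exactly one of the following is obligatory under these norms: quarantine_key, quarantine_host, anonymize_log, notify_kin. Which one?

quarantine_key

Premises 2 and 6 are O(¬quarantine_host → issue_refund) and O(quarantine_host → issue_refund); every ideal world satisfies ¬quarantine_host or quarantine_host, so in either case issue_refund holds — hence O(issue_refund).
The contrapositive of premise 9 (O(¬sound_alarm → ¬issue_refund)) is O(issue_refund → sound_alarm), and O(issue_refund) is already established, so O(sound_alarm).
Premise 5 is O(sound_alarm → escrow_specimen); since O(sound_alarm), deontic closure gives O(escrow_specimen).
The contrapositive of premise 3 (O(disclose_certificate → ¬escrow_specimen)) is O(escrow_specimen → ¬disclose_certificate), and O(escrow_specimen) is already established, so O(¬disclose_certificate).
From O(¬disclose_certificate) and premise 1, O(¬disclose_certificate → sanitize_area), we obtain O(sanitize_area).
Premise 10 is O(¬quarantine_key → ¬sanitize_area); contrapositively O(sanitize_area → quarantine_key). Since O(sanitize_area) holds, K gives O(quarantine_key).
So O(quarantine_key) holds — quarantine_key is obligatory. None of the other listed options is made obligatory by any chain of premises.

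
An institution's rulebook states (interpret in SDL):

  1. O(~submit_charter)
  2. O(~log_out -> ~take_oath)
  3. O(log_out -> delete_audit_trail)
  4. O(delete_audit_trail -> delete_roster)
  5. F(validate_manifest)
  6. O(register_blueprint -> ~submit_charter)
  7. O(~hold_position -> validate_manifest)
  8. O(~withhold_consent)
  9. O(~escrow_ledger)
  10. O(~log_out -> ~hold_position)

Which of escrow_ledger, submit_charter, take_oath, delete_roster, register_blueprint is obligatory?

delete_roster

Premise 5, F(validate_manifest), is equivalent to O(~validate_manifest).
The contrapositive of premise 7 (O(~hold_position -> validate_manifest)) is O(~validate_manifest -> hold_position), and O(~validate_manifest) is already established, so O(hold_position).
Premise 10, O(~log_out -> ~hold_position), contraposes to O(hold_position -> log_out); with O(hold_position) we get O(log_out).
From O(log_out) and premise 3, O(log_out -> delete_audit_trail), we obtain O(delete_audit_trail).
From O(delete_audit_trail) and premise 4, O(delete_audit_trail -> delete_roster), we obtain O(delete_roster).
So O(delete_roster) holds — delete_roster is obligatory. None of the other listed options is made obligatory by any chain of premises.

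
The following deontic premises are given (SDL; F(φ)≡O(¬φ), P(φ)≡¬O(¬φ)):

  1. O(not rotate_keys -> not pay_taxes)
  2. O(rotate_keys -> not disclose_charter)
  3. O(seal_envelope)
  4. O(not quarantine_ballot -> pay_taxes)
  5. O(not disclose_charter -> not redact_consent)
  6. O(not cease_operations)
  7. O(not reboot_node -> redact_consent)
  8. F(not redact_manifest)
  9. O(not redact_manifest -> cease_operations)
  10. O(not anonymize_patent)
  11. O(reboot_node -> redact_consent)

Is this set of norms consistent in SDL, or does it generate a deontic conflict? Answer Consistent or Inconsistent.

Consistent

Premise 9 is O(not redact_manifest -> cease_operations), but O(not redact_manifest) is not derivable from the premises, so it does not yield O(cease_operations).
So O(cease_operations) is not derivable, and the apparent clash with O(not cease_operations) does not arise.
A world satisfying every obligation exists (e.g. anonymize_patent=false, cease_operations=false, disclose_charter=true, pay_taxes=false, quarantine_ballot=true, reboot_node=false, redact_consent=true, redact_manifest=true, rotate_keys=false, seal_envelope=true); no atom is both obligatory and forbidden, so the set is consistent.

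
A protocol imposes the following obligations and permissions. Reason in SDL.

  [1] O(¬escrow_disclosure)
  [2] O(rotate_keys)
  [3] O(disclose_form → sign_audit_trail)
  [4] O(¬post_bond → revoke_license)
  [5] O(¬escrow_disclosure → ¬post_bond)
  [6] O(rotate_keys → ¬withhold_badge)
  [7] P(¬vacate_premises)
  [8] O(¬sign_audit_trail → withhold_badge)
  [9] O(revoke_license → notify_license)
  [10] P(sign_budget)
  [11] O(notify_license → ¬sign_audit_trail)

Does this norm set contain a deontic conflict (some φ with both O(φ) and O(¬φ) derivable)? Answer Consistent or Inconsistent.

Inconsistent

From premise 2 we have O(rotate_keys).
Applying K to premise 6 (O(rotate_keys → ¬withhold_badge)) and O(rotate_keys) yields O(¬withhold_badge).
Premise 8, O(¬sign_audit_trail → withhold_badge), contraposes to O(¬withhold_badge → sign_audit_trail); with O(¬withhold_badge) we get O(sign_audit_trail).
Premise 11 is O(notify_license → ¬sign_audit_trail); contrapositively O(sign_audit_trail → ¬notify_license). Since O(sign_audit_trail) holds, K gives O(¬notify_license).
Premise 9, O(revoke_license → notify_license), contraposes to O(¬notify_license → ¬revoke_license); with O(¬notify_license) we get O(¬revoke_license).
Premise 4, O(¬post_bond → revoke_license), contraposes to O(¬revoke_license → post_bond); with O(¬revoke_license) we get O(post_bond).
Premise 5, O(¬escrow_disclosure → ¬post_bond), contraposes to O(post_bond → escrow_disclosure); with O(post_bond) we get O(escrow_disclosure).
But premise 1 directly asserts O(¬escrow_disclosure).
We now have both O(escrow_disclosure) and O(¬escrow_disclosure) — escrow_disclosure is simultaneously obligatory and forbidden, violating the D-axiom.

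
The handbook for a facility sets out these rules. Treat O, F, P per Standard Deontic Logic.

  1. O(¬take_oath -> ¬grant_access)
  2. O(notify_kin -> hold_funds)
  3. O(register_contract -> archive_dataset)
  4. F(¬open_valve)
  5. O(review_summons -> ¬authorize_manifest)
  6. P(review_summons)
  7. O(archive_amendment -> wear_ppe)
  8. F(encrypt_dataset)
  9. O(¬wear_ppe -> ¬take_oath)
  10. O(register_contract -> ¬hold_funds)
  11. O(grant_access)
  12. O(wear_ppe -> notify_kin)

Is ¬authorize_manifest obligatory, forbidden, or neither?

Neither

Premise 5 is O(review_summons -> ¬authorize_manifest), but O(review_summons) is not derivable from the premises (the permission P(review_summons) asserts only ¬O(¬review_summons), not O(review_summons)), so it does not yield O(¬authorize_manifest).
No premise or chain of K-axiom applications forces O(¬authorize_manifest), and none forces O(authorize_manifest). So ¬authorize_manifest is neither obligatory nor forbidden under these norms.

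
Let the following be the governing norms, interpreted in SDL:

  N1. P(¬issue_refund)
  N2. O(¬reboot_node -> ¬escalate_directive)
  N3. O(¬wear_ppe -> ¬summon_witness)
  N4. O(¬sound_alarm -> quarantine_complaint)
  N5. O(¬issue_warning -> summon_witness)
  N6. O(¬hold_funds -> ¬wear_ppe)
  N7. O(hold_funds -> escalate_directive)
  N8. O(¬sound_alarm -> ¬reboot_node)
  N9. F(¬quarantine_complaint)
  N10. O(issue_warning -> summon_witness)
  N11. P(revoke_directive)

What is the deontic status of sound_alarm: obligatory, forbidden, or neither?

Premises 5 and 10 cover both cases: O(¬issue_warning -> summon_witness) and O(issue_warning -> summon_witness). Since ¬issue_warning ∨ issue_warning is a tautology, O(summon_witness) follows.
Premise 3 is O(¬wear_ppe -> ¬summon_witness); contrapositively O(summon_witness -> wear_ppe). Since O(summon_witness) holds, K gives O(wear_ppe).
Premise 6, O(¬hold_funds -> ¬wear_ppe), contraposes to O(wear_ppe -> hold_funds); with O(wear_ppe) we get O(hold_funds).
From O(hold_funds) and premise 7, O(hold_funds -> escalate_directive), we obtain O(escalate_directive).
Premise 2, O(¬reboot_node -> ¬escalate_directive), contraposes to O(escalate_directive -> reboot_node); with O(escalate_directive) we get O(reboot_node).
The contrapositive of premise 8 (O(¬sound_alarm -> ¬reboot_node)) is O(reboot_node -> sound_alarm), and O(reboot_node) is already established, so O(sound_alarm).
Premises 1, 4, 9, 11 do not contribute to this derivation.
Hence sound_alarm is obligatory.

Obligatory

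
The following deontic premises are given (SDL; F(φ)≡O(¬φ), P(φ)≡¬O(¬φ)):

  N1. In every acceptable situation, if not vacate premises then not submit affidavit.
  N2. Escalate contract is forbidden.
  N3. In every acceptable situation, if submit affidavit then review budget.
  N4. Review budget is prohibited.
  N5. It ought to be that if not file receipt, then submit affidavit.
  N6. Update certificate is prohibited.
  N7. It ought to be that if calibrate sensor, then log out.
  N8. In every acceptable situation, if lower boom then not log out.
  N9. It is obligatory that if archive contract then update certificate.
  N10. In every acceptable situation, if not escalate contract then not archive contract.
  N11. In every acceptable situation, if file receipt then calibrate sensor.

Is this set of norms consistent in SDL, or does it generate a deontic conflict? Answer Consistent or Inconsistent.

Premise 9 is O(archive_contract → update_certificate), but O(archive_contract) is not derivable from the premises, so it does not yield O(update_certificate).
So O(update_certificate) is not derivable, and the apparent clash with O(¬update_certificate) does not arise.
A world satisfying every obligation exists (e.g. archive_contract=false, calibrate_sensor=true, escalate_contract=false, file_receipt=true, log_out=true, lower_boom=false, review_budget=false, submit_affidavit=false, update_certificate=false, vacate_premises=false); no atom is both obligatory and forbidden, so the set is consistent.

Consistent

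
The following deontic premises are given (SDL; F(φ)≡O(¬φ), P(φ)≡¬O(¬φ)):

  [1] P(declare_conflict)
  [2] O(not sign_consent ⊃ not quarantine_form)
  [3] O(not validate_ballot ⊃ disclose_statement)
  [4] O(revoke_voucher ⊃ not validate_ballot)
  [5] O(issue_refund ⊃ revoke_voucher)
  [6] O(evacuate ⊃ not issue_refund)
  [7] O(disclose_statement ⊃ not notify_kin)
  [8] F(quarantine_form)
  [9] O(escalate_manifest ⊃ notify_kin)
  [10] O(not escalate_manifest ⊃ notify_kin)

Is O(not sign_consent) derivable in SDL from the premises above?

Premise 2 is O(not sign_consent ⊃ not quarantine_form); even if O(not quarantine_form) held, inferring O(not sign_consent) would be affirming the consequent — invalid.
No other premise forces O(not sign_consent). An ideal world satisfying every premise can still have not sign_consent false, so O(not sign_consent) is not derivable.

No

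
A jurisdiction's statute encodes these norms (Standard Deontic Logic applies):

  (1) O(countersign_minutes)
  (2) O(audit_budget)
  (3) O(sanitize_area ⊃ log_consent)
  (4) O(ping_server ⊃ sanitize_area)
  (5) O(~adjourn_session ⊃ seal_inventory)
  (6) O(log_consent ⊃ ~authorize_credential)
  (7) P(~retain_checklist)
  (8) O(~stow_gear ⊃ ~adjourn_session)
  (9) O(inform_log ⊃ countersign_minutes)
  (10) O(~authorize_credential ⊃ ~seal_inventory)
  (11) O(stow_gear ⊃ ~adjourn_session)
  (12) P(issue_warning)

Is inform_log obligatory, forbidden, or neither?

Premise 9 is O(inform_log ⊃ countersign_minutes); even if O(countersign_minutes) held, inferring O(inform_log) would be affirming the consequent — invalid.
No premise or chain of K-axiom applications forces O(inform_log), and none forces O(~inform_log). So inform_log is neither obligatory nor forbidden under these norms.

Neither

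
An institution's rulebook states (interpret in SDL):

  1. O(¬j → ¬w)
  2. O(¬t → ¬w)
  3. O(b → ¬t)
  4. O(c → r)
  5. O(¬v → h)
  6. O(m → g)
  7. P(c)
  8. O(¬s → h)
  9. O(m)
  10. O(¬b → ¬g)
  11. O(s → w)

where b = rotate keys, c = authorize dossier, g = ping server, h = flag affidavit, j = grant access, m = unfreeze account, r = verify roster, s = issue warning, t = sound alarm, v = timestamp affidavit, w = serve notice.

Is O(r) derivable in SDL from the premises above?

Premise 4 is O(c → r), but O(c) is not derivable from the premises (the permission P(c) asserts only ¬O(¬c), not O(c)), so it does not yield O(r).
No other premise forces O(r). An ideal world satisfying every premise can still have r false, so O(r) is not derivable.

No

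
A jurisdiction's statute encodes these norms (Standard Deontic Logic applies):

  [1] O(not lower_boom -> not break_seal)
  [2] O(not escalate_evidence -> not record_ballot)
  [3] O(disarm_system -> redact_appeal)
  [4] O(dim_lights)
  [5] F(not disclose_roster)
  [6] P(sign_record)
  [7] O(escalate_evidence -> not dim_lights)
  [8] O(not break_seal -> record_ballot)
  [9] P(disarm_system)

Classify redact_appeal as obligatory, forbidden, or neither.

Premise 3 is O(disarm_system -> redact_appeal), but O(disarm_system) is not derivable from the premises (the permission P(disarm_system) asserts only not O(not disarm_system), not O(disarm_system)), so it does not yield O(redact_appeal).
No premise or chain of K-axiom applications forces O(redact_appeal), and none forces O(not redact_appeal). So redact_appeal is neither obligatory nor forbidden under these norms.

Neither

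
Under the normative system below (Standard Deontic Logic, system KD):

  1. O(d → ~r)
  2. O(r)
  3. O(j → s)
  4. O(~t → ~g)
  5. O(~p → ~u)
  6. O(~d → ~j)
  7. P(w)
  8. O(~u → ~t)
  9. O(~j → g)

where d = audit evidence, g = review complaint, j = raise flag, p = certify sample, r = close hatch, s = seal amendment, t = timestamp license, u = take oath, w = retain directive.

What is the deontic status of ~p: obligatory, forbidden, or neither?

Premise 2 states O(r) outright.
Premise 1, O(d → ~r), contraposes to O(r → ~d); with O(r) we get O(~d).
Premise 6 is O(~d → ~j); since O(~d), deontic closure gives O(~j).
Premise 9 is O(~j → g); since O(~j), deontic closure gives O(g).
The contrapositive of premise 4 (O(~t → ~g)) is O(g → t), and O(g) is already established, so O(t).
Premise 8 is O(~u → ~t); contrapositively O(t → u). Since O(t) holds, K gives O(u).
The contrapositive of premise 5 (O(~p → ~u)) is O(u → p), and O(u) is already established, so O(p).
Premises 3, 7 do not contribute to this derivation.
Thus O(p), which is F(~p): ~p is forbidden.

Forbidden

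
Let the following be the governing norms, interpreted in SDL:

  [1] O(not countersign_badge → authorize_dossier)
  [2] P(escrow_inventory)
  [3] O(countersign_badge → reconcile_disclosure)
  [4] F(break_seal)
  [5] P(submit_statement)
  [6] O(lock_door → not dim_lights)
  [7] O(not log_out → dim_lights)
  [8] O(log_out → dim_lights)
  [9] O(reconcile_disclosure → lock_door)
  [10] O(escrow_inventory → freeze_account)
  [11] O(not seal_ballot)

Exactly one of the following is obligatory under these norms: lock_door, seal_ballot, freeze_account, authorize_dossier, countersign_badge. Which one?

By case analysis on not log_out: premise 7 gives O(not log_out → dim_lights) and premise 8 gives O(log_out → dim_lights), so O(dim_lights) either way.
The contrapositive of premise 6 (O(lock_door → not dim_lights)) is O(dim_lights → not lock_door), and O(dim_lights) is already established, so O(not lock_door).
Premise 9, O(reconcile_disclosure → lock_door), contraposes to O(not lock_door → not reconcile_disclosure); with O(not lock_door) we get O(not reconcile_disclosure).
The contrapositive of premise 3 (O(countersign_badge → reconcile_disclosure)) is O(not reconcile_disclosure → not countersign_badge), and O(not reconcile_disclosure) is already established, so O(not countersign_badge).
From O(not countersign_badge) and premise 1, O(not countersign_badge → authorize_dossier), we obtain O(authorize_dossier).
So O(authorize_dossier) holds — authorize_dossier is obligatory. None of the other listed options is made obligatory by any chain of premises.

authorize_dossier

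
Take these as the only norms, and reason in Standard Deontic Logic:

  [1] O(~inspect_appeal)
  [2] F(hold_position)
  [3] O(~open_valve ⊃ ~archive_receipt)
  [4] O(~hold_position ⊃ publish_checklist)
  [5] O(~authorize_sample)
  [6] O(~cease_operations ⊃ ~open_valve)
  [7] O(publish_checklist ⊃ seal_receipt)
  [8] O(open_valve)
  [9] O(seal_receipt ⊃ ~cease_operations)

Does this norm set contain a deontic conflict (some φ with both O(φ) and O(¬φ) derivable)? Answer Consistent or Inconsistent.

From premise 8 we have O(open_valve).
Premise 6, O(~cease_operations ⊃ ~open_valve), contraposes to O(open_valve ⊃ cease_operations); with O(open_valve) we get O(cease_operations).
The contrapositive of premise 9 (O(seal_receipt ⊃ ~cease_operations)) is O(cease_operations ⊃ ~seal_receipt), and O(cease_operations) is already established, so O(~seal_receipt).
The contrapositive of premise 7 (O(publish_checklist ⊃ seal_receipt)) is O(~seal_receipt ⊃ ~publish_checklist), and O(~seal_receipt) is already established, so O(~publish_checklist).
Premise 4 is O(~hold_position ⊃ publish_checklist); contrapositively O(~publish_checklist ⊃ hold_position). Since O(~publish_checklist) holds, K gives O(hold_position).
However, F(hold_position) at premise 2 amounts to O(~hold_position).
We now have both O(hold_position) and O(~hold_position) — hold_position is simultaneously obligatory and forbidden, violating the D-axiom.

Inconsistent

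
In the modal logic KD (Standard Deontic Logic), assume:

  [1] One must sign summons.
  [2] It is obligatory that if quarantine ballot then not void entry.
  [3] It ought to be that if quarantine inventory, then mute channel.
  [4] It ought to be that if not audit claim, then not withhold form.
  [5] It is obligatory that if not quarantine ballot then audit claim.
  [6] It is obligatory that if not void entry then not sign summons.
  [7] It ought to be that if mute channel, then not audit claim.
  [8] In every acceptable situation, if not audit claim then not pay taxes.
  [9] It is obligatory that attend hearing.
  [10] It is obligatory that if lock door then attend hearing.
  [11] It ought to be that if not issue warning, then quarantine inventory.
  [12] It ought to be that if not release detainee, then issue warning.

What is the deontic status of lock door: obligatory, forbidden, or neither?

Neither

Premise 10 is O(lock_door → attend_hearing); even if O(attend_hearing) held, inferring O(lock_door) would be affirming the consequent — invalid.
No premise or chain of K-axiom applications forces O(lock_door), and none forces O(¬lock_door). So lock_door is neither obligatory nor forbidden under these norms.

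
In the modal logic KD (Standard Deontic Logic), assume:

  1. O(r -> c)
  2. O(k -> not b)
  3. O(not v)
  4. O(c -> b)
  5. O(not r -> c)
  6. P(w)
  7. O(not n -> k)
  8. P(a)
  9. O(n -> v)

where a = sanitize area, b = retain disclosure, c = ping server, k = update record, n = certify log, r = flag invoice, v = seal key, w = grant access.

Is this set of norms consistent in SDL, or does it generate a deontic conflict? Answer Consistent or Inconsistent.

Inconsistent

Premises 5 and 1 cover both cases: O(not r -> c) and O(r -> c). Since not r ∨ r is a tautology, O(c) follows.
From O(c) and premise 4, O(c -> b), we obtain O(b).
Premise 2 is O(k -> not b); contrapositively O(b -> not k). Since O(b) holds, K gives O(not k).
Premise 7, O(not n -> k), contraposes to O(not k -> n); with O(not k) we get O(n).
Premise 9 is O(n -> v); since O(n), deontic closure gives O(v).
However, premise 3 gives O(not v).
We now have both O(v) and O(not v) — v is simultaneously obligatory and forbidden, violating the D-axiom.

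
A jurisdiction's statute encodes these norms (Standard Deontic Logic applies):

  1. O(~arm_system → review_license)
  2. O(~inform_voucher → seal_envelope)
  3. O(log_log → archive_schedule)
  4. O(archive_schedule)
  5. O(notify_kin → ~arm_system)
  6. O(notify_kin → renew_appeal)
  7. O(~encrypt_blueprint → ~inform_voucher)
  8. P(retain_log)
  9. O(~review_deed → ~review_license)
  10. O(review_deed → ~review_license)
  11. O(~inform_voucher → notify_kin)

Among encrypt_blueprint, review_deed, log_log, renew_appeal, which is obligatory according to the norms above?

encrypt_blueprint

By case analysis on ~review_deed: premise 9 gives O(~review_deed → ~review_license) and premise 10 gives O(review_deed → ~review_license), so O(~review_license) either way.
The contrapositive of premise 1 (O(~arm_system → review_license)) is O(~review_license → arm_system), and O(~review_license) is already established, so O(arm_system).
The contrapositive of premise 5 (O(notify_kin → ~arm_system)) is O(arm_system → ~notify_kin), and O(arm_system) is already established, so O(~notify_kin).
Premise 11, O(~inform_voucher → notify_kin), contraposes to O(~notify_kin → inform_voucher); with O(~notify_kin) we get O(inform_voucher).
Premise 7, O(~encrypt_blueprint → ~inform_voucher), contraposes to O(inform_voucher → encrypt_blueprint); with O(inform_voucher) we get O(encrypt_blueprint).
So O(encrypt_blueprint) holds — encrypt_blueprint is obligatory. None of the other listed options is made obligatory by any chain of premises.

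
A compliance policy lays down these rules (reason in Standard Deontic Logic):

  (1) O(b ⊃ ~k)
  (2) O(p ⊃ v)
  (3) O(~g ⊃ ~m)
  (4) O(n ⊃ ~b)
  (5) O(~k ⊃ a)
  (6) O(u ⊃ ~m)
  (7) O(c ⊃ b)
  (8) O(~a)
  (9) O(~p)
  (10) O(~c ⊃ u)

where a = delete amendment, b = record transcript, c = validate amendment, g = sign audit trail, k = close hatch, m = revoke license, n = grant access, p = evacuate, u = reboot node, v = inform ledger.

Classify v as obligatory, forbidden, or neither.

Premise 2 is O(p ⊃ v), but O(p) is not derivable from the premises, so it does not yield O(v).
No premise or chain of K-axiom applications forces O(v), and none forces O(~v). So v is neither obligatory nor forbidden under these norms.

Neither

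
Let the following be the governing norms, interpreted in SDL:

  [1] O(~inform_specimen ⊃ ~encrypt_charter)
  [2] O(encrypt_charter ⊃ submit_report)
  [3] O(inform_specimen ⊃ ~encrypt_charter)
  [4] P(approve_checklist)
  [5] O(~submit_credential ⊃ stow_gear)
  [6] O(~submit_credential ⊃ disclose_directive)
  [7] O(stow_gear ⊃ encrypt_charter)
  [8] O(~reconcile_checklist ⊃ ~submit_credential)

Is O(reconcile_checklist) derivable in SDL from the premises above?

Premises 1 and 3 cover both cases: O(~inform_specimen ⊃ ~encrypt_charter) and O(inform_specimen ⊃ ~encrypt_charter). Since ~inform_specimen ∨ inform_specimen is a tautology, O(~encrypt_charter) follows.
Premise 7, O(stow_gear ⊃ encrypt_charter), contraposes to O(~encrypt_charter ⊃ ~stow_gear); with O(~encrypt_charter) we get O(~stow_gear).
Premise 5 is O(~submit_credential ⊃ stow_gear); contrapositively O(~stow_gear ⊃ submit_credential). Since O(~stow_gear) holds, K gives O(submit_credential).
Premise 8 is O(~reconcile_checklist ⊃ ~submit_credential); contrapositively O(submit_credential ⊃ reconcile_checklist). Since O(submit_credential) holds, K gives O(reconcile_checklist).
Premises 2, 4, 6 do not contribute to this derivation.
So O(reconcile_checklist) follows.

Yes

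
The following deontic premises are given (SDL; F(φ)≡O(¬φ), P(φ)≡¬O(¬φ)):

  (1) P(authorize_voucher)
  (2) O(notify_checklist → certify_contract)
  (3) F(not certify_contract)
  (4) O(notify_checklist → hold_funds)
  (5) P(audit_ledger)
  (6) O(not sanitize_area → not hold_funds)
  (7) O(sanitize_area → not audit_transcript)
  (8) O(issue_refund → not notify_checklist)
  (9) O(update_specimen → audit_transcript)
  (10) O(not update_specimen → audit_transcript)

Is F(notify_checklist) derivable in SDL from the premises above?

Yes

Premises 10 and 9 cover both cases: O(not update_specimen → audit_transcript) and O(update_specimen → audit_transcript). Since not update_specimen ∨ update_specimen is a tautology, O(audit_transcript) follows.
The contrapositive of premise 7 (O(sanitize_area → not audit_transcript)) is O(audit_transcript → not sanitize_area), and O(audit_transcript) is already established, so O(not sanitize_area).
Premise 6 is O(not sanitize_area → not hold_funds); since O(not sanitize_area), deontic closure gives O(not hold_funds).
Premise 4 is O(notify_checklist → hold_funds); contrapositively O(not hold_funds → not notify_checklist). Since O(not hold_funds) holds, K gives O(not notify_checklist).
Premises 1, 2, 3, 5, 8 do not contribute to this derivation.
So O(not notify_checklist) holds, i.e. F(notify_checklist). The claim follows.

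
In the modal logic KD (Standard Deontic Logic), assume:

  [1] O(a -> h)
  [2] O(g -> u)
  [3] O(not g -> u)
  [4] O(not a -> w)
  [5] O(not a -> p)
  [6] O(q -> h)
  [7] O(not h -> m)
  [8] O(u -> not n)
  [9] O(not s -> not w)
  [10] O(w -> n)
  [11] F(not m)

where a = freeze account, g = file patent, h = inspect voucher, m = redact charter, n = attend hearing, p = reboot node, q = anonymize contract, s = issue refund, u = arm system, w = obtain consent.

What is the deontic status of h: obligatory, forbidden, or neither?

By case analysis on g: premise 2 gives O(g -> u) and premise 3 gives O(not g -> u), so O(u) either way.
From O(u) and premise 8, O(u -> not n), we obtain O(not n).
Premise 10, O(w -> n), contraposes to O(not n -> not w); with O(not n) we get O(not w).
The contrapositive of premise 4 (O(not a -> w)) is O(not w -> a), and O(not w) is already established, so O(a).
From O(a) and premise 1, O(a -> h), we obtain O(h).
Premises 5, 6, 7, 9, 11 do not contribute to this derivation.
Hence h is obligatory.

Obligatory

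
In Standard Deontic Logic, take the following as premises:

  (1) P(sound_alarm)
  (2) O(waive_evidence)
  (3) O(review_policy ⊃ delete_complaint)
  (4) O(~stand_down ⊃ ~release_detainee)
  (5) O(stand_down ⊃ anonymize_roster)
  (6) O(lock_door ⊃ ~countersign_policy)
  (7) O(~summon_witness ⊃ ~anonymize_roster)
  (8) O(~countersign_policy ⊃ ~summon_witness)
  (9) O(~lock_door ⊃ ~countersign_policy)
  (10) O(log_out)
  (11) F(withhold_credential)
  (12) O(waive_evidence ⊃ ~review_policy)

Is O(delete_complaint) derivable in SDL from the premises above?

No

Premise 3 is O(review_policy ⊃ delete_complaint), but O(review_policy) is not derivable from the premises, so it does not yield O(delete_complaint).
No other premise forces O(delete_complaint). An ideal world satisfying every premise can still have delete_complaint false, so O(delete_complaint) is not derivable.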